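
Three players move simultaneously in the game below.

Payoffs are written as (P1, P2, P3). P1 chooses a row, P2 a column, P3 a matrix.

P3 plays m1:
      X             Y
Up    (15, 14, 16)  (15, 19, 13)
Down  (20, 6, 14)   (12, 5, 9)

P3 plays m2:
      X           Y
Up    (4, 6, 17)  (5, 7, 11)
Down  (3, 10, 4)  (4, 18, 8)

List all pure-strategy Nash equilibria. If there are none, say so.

Mark each player's best response to every combination of opponents' strategies; a profile where every player is best-responding is a pure Nash equilibrium.
P1 against (X, m1): payoffs 15, 20 → best response Down.
P1 against (X, m2): payoffs 4, 3 → best response Up.
P1 against (Y, m1): payoffs 15, 12 → best response Up.
P1 against (Y, m2): payoffs 5, 4 → best response Up.
P2 against (Up, m1): payoffs 14, 19 → best response Y.
P2 against (Up, m2): payoffs 6, 7 → best response Y.
P2 against (Down, m1): payoffs 6, 5 → best response X.
P2 against (Down, m2): payoffs 10, 18 → best response Y.
P3 against (Up, X): payoffs 16, 17 → best response m2.
P3 against (Up, Y): payoffs 13, 11 → best response m1.
P3 against (Down, X): payoffs 14, 4 → best response m1.
P3 against (Down, Y): payoffs 9, 8 → best response m1.
Mutual best responses: (Up, Y, m1); (Down, X, m1).

The pure Nash equilibria are (Up, Y, m1) and (Down, X, m1).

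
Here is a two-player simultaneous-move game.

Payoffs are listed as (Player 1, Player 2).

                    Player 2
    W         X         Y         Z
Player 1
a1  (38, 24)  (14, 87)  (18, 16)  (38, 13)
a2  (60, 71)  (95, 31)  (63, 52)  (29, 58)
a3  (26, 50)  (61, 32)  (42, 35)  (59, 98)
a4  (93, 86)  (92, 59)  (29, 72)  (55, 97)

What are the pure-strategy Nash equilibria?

The unique pure-strategy Nash equilibrium is (a3, Z).

(a1, W): Player 1 can switch to a2 (38 → 60). Not NE.
(a1, X): Player 1 can switch to a2 (14 → 95). Not NE.
(a1, Y): Player 1 can switch to a2 (18 → 63). Not NE.
(a1, Z): Player 1 can switch to a3 (38 → 59). Not NE.
(a2, W): Player 1 can switch to a4 (60 → 93). Not NE.
(a2, X): Player 2 can switch to W (31 → 71). Not NE.
(a2, Y): Player 2 can switch to W (52 → 71). Not NE.
(a2, Z): Player 1 can switch to a1 (29 → 38). Not NE.
(a3, Z): Player 1 gets 59, best alternative 55; Player 2 gets 98, best alternative 50. No profitable deviation — NE.
(The remaining 7 profiles each have a profitable deviation by the same check.)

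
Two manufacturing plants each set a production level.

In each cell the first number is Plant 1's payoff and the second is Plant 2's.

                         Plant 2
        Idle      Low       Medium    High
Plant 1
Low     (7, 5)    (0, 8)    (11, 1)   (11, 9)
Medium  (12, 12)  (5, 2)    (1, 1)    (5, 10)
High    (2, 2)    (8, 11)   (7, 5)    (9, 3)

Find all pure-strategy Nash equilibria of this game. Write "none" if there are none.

(Low, Idle): Plant 1 can switch to Medium (7 → 12). Not NE.
(Low, Low): Plant 1 can switch to Medium (0 → 5). Not NE.
(Low, Medium): Plant 2 can switch to Idle (1 → 5). Not NE.
(Low, High): Plant 1 gets 11, best alternative 9; Plant 2 gets 9, best alternative 8. No profitable deviation — NE.
(Medium, Idle): Plant 1 gets 12, best alternative 7; Plant 2 gets 12, best alternative 10. No profitable deviation — NE.
(Medium, Low): Plant 1 can switch to High (5 → 8). Not NE.
(Medium, Medium): Plant 1 can switch to Low (1 → 11). Not NE.
(Medium, High): Plant 1 can switch to Low (5 → 11). Not NE.
(High, Idle): Plant 1 can switch to Low (2 → 7). Not NE.
(High, Low): Plant 1 gets 8, best alternative 5; Plant 2 gets 11, best alternative 5. No profitable deviation — NE.
(High, Medium): Plant 1 can switch to Low (7 → 11). Not NE.
(High, High): Plant 1 can switch to Low (9 → 11). Not NE.

(Low, High) and (Medium, Idle) and (High, Low)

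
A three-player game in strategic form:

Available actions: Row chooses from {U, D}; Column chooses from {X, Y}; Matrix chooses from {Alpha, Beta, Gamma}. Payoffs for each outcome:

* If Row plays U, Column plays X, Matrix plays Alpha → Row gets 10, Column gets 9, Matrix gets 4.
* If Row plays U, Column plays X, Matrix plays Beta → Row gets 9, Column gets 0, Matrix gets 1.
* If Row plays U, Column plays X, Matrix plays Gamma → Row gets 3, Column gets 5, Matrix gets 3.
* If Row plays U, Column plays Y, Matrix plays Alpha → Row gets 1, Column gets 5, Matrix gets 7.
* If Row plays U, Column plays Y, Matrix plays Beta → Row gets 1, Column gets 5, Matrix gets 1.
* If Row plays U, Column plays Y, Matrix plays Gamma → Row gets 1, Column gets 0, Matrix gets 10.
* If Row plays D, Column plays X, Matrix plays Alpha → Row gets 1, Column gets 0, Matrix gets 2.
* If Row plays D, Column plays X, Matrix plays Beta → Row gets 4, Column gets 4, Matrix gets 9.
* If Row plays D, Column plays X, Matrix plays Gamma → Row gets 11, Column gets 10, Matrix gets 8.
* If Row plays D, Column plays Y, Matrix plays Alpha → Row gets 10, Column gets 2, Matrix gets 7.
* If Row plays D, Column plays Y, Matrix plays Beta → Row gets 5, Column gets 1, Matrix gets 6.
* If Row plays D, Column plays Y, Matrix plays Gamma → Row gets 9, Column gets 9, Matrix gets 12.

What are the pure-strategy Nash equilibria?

The unique pure-strategy Nash equilibrium is (U, X, Alpha).

(U, X, Alpha): Row gets 10, best alternative 1; Column gets 9, best alternative 5; Matrix gets 4, best alternative 3. No profitable deviation — NE.
(U, X, Beta): Column can switch to Y (0 → 5). Not NE.
(U, X, Gamma): Row can switch to D (3 → 11). Not NE.
(U, Y, Alpha): Row can switch to D (1 → 10). Not NE.
(U, Y, Beta): Row can switch to D (1 → 5). Not NE.
(U, Y, Gamma): Row can switch to D (1 → 9). Not NE.
(D, X, Alpha): Row can switch to U (1 → 10). Not NE.
(D, X, Beta): Row can switch to U (4 → 9). Not NE.
(D, X, Gamma): Matrix can switch to Beta (8 → 9). Not NE.
(D, Y, Alpha): Matrix can switch to Gamma (7 → 12). Not NE.
(D, Y, Beta): Column can switch to X (1 → 4). Not NE.
(D, Y, Gamma): Column can switch to X (9 → 10). Not NE.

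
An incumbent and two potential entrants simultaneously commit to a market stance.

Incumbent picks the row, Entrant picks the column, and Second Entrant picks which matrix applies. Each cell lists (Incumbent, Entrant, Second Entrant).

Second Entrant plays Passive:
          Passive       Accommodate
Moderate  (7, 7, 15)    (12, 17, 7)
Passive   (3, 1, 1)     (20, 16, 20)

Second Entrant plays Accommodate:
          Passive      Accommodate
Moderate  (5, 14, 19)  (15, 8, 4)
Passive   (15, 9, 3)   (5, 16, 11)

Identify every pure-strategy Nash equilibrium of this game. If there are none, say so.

Mark each player's best response to every combination of opponents' strategies; a profile where every player is best-responding is a pure Nash equilibrium.
Incumbent against (Passive, Passive): payoffs 7, 3 → best response Moderate.
Incumbent against (Passive, Accommodate): payoffs 5, 15 → best response Passive.
Incumbent against (Accommodate, Passive): payoffs 12, 20 → best response Passive.
Incumbent against (Accommodate, Accommodate): payoffs 15, 5 → best response Moderate.
Entrant against (Moderate, Passive): payoffs 7, 17 → best response Accommodate.
Entrant against (Moderate, Accommodate): payoffs 14, 8 → best response Passive.
Entrant against (Passive, Passive): payoffs 1, 16 → best response Accommodate.
Entrant against (Passive, Accommodate): payoffs 9, 16 → best response Accommodate.
Second Entrant against (Moderate, Passive): payoffs 15, 19 → best response Accommodate.
Second Entrant against (Moderate, Accommodate): payoffs 7, 4 → best response Passive.
Second Entrant against (Passive, Passive): payoffs 1, 3 → best response Accommodate.
Second Entrant against (Passive, Accommodate): payoffs 20, 11 → best response Passive.
Mutual best responses: (Passive, Accommodate, Passive).

The unique pure-strategy Nash equilibrium is (Passive, Accommodate, Passive).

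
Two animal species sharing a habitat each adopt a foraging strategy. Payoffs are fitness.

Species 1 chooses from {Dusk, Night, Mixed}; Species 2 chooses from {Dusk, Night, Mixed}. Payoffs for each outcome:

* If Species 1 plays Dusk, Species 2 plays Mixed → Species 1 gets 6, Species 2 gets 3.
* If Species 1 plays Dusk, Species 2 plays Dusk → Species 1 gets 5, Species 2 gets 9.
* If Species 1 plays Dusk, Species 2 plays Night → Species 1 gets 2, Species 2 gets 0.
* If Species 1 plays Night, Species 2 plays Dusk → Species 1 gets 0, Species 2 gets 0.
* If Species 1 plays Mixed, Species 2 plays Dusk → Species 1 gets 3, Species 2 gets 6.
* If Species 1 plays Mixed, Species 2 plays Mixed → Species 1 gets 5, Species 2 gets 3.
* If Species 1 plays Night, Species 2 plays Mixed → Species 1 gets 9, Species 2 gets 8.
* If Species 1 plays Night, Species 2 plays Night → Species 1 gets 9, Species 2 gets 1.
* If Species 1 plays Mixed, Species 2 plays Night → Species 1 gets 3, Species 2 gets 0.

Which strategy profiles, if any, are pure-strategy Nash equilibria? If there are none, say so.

(Dusk, Dusk): Species 1 gets 5, best alternative 3; Species 2 gets 9, best alternative 3. No profitable deviation — NE.
(Dusk, Night): Species 1 can switch to Night (2 → 9). Not NE.
(Dusk, Mixed): Species 1 can switch to Night (6 → 9). Not NE.
(Night, Dusk): Species 1 can switch to Dusk (0 → 5). Not NE.
(Night, Night): Species 2 can switch to Mixed (1 → 8). Not NE.
(Night, Mixed): Species 1 gets 9, best alternative 6; Species 2 gets 8, best alternative 1. No profitable deviation — NE.
(Mixed, Dusk): Species 1 can switch to Dusk (3 → 5). Not NE.
(Mixed, Night): Species 1 can switch to Night (3 → 9). Not NE.
(The remaining 1 profile has a profitable deviation by the same check.)

Pure-strategy Nash equilibria: (Dusk, Dusk); (Night, Mixed)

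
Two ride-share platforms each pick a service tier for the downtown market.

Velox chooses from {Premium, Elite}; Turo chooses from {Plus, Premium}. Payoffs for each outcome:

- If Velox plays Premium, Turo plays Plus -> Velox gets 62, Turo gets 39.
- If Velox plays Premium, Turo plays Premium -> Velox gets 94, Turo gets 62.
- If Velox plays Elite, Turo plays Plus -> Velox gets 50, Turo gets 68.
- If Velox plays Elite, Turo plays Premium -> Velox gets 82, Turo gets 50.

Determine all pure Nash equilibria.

The unique pure-strategy Nash equilibrium is (Premium, Premium).

(Premium, Plus): Turo can switch to Premium (39 → 62). Not NE.
(Premium, Premium): Velox gets 94, best alternative 82; Turo gets 62, best alternative 39. No profitable deviation — NE.
(Elite, Plus): Velox can switch to Premium (50 → 62). Not NE.
(Elite, Premium): Velox can switch to Premium (82 → 94). Not NE.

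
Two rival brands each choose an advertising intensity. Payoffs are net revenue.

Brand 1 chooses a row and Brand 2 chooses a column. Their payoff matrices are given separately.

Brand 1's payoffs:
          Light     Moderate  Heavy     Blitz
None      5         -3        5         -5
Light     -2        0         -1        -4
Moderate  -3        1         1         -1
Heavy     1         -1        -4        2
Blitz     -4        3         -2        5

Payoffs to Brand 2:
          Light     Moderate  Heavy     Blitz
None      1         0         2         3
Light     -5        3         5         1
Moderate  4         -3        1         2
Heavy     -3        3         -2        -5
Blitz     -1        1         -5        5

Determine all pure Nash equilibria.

Mark each player's best response to every combination of opponents' strategies; a profile where every player is best-responding is a pure Nash equilibrium.
Brand 1 against Light: payoffs 5, -2, -3, 1, -4 → best response None.
Brand 1 against Moderate: payoffs -3, 0, 1, -1, 3 → best response Blitz.
Brand 1 against Heavy: payoffs 5, -1, 1, -4, -2 → best response None.
Brand 1 against Blitz: payoffs -5, -4, -1, 2, 5 → best response Blitz.
Brand 2 against None: payoffs 1, 0, 2, 3 → best response Blitz.
Brand 2 against Light: payoffs -5, 3, 5, 1 → best response Heavy.
Brand 2 against Moderate: payoffs 4, -3, 1, 2 → best response Light.
Brand 2 against Heavy: payoffs -3, 3, -2, -5 → best response Moderate.
Brand 2 against Blitz: payoffs -1, 1, -5, 5 → best response Blitz.
Mutual best responses: (Blitz, Blitz).

(Blitz, Blitz)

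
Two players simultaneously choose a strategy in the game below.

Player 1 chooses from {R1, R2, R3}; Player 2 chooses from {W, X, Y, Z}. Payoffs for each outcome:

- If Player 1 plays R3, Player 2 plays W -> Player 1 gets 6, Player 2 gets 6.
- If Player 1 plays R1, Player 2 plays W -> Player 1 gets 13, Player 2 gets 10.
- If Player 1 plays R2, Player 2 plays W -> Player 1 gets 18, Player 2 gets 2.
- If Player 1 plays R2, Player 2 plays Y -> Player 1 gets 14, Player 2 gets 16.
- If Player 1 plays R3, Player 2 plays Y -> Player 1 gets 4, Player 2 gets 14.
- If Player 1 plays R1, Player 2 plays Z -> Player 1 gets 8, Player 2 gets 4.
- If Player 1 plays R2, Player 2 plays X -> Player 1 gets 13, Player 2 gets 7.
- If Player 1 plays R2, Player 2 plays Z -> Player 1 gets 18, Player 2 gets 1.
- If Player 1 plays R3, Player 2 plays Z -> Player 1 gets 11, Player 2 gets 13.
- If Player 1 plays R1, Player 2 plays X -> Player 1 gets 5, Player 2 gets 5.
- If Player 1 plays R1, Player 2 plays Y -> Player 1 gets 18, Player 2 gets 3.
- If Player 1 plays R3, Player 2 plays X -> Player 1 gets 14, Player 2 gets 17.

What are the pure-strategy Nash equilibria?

(R1, W): Player 1 can switch to R2 (13 → 18). Not NE.
(R1, X): Player 1 can switch to R2 (5 → 13). Not NE.
(R1, Y): Player 2 can switch to W (3 → 10). Not NE.
(R1, Z): Player 1 can switch to R2 (8 → 18). Not NE.
(R2, W): Player 2 can switch to X (2 → 7). Not NE.
(R2, X): Player 1 can switch to R3 (13 → 14). Not NE.
(R2, Y): Player 1 can switch to R1 (14 → 18). Not NE.
(R2, Z): Player 2 can switch to W (1 → 2). Not NE.
(R3, W): Player 1 can switch to R1 (6 → 13). Not NE.
(R3, X): Player 1 gets 14, best alternative 13; Player 2 gets 17, best alternative 14. No profitable deviation — NE.
(R3, Y): Player 1 can switch to R1 (4 → 18). Not NE.
(The remaining 1 profile has a profitable deviation by the same check.)

The unique pure-strategy Nash equilibrium is (R3, X).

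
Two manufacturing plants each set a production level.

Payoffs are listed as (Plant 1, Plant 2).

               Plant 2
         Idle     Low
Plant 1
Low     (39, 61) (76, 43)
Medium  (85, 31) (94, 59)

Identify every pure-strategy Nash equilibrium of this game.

(Medium, Low)

Plant 1 against Idle: payoffs 39, 85 → best response Medium.
Plant 1 against Low: payoffs 76, 94 → best response Medium.
Plant 2 against Low: payoffs 61, 43 → best response Idle.
Plant 2 against Medium: payoffs 31, 59 → best response Low.
Mutual best responses: (Medium, Low).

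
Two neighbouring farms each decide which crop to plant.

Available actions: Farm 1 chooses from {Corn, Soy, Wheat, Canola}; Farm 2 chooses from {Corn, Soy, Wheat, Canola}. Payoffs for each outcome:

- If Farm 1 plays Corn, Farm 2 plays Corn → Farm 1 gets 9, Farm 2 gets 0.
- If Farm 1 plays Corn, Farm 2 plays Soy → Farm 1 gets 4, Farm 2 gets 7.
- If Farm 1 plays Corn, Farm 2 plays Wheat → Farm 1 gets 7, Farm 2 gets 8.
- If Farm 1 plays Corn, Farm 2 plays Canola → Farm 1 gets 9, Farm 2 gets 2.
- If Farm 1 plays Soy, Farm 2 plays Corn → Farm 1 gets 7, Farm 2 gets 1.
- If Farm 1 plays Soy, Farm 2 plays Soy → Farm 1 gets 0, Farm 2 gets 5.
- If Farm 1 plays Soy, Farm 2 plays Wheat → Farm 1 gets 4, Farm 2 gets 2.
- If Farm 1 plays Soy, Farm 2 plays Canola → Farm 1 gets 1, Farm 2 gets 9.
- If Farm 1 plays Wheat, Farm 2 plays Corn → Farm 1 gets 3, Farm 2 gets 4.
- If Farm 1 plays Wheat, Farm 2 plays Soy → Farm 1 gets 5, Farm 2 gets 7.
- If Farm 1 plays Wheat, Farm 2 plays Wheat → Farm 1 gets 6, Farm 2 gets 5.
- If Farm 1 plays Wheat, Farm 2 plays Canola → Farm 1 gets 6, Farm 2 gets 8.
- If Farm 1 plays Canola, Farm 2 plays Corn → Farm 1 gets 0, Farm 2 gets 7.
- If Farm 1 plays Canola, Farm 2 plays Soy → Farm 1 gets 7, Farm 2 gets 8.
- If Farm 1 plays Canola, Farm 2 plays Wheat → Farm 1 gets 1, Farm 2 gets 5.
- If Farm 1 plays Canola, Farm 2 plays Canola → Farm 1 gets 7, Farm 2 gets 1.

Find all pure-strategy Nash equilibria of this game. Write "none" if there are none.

Farm 1 against Corn: payoffs 9, 7, 3, 0 → best response Corn.
Farm 1 against Soy: payoffs 4, 0, 5, 7 → best response Canola.
Farm 1 against Wheat: payoffs 7, 4, 6, 1 → best response Corn.
Farm 1 against Canola: payoffs 9, 1, 6, 7 → best response Corn.
Farm 2 against Corn: payoffs 0, 7, 8, 2 → best response Wheat.
Farm 2 against Soy: payoffs 1, 5, 2, 9 → best response Canola.
Farm 2 against Wheat: payoffs 4, 7, 5, 8 → best response Canola.
Farm 2 against Canola: payoffs 7, 8, 5, 1 → best response Soy.
Mutual best responses: (Corn, Wheat); (Canola, Soy).

(Corn, Wheat); (Canola, Soy)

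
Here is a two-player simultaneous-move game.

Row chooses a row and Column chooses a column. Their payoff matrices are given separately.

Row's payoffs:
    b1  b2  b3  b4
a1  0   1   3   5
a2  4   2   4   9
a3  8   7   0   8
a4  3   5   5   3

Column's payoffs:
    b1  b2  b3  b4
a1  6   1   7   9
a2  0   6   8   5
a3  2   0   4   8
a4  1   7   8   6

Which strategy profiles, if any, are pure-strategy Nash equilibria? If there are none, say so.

(a1, b1): Row can switch to a2 (0 → 4). Not NE.
(a1, b2): Row can switch to a2 (1 → 2). Not NE.
(a1, b3): Row can switch to a2 (3 → 4). Not NE.
(a1, b4): Row can switch to a2 (5 → 9). Not NE.
(a2, b1): Row can switch to a3 (4 → 8). Not NE.
(a2, b2): Row can switch to a3 (2 → 7). Not NE.
(a4, b3): Row gets 5, best alternative 4; Column gets 8, best alternative 7. No profitable deviation — NE.
(The remaining 9 profiles each have a profitable deviation by the same check.)

Pure NE: (a4, b3)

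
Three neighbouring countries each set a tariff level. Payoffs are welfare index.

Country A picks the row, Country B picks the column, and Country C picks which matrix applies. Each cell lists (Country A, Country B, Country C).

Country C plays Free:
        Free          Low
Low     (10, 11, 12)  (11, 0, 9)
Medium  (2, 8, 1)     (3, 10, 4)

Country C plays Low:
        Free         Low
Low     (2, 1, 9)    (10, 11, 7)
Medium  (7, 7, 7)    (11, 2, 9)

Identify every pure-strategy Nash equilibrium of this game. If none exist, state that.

(Low, Free, Free): Country A gets 10, best alternative 2; Country B gets 11, best alternative 0; Country C gets 12, best alternative 9. No profitable deviation — NE.
(Low, Free, Low): Country A can switch to Medium (2 → 7). Not NE.
(Low, Low, Free): Country B can switch to Free (0 → 11). Not NE.
(Low, Low, Low): Country A can switch to Medium (10 → 11). Not NE.
(Medium, Free, Free): Country A can switch to Low (2 → 10). Not NE.
(Medium, Free, Low): Country A gets 7, best alternative 2; Country B gets 7, best alternative 2; Country C gets 7, best alternative 1. No profitable deviation — NE.
(Medium, Low, Free): Country A can switch to Low (3 → 11). Not NE.
(Medium, Low, Low): Country B can switch to Free (2 → 7). Not NE.

(Low, Free, Free); (Medium, Free, Low)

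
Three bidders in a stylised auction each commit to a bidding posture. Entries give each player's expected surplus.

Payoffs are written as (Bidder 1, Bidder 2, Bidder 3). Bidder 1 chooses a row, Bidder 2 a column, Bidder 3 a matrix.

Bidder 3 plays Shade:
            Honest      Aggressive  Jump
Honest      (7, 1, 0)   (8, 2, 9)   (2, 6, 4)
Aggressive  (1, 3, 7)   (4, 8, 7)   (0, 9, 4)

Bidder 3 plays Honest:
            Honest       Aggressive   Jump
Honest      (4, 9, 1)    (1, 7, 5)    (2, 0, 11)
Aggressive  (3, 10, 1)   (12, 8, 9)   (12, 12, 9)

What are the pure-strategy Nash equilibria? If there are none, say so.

(Honest, Honest, Honest) and (Aggressive, Jump, Honest)

(Honest, Honest, Shade): Bidder 2 can switch to Aggressive (1 → 2). Not NE.
(Honest, Honest, Honest): Bidder 1 gets 4, best alternative 3; Bidder 2 gets 9, best alternative 7; Bidder 3 gets 1, best alternative 0. No profitable deviation — NE.
(Honest, Aggressive, Shade): Bidder 2 can switch to Jump (2 → 6). Not NE.
(Honest, Aggressive, Honest): Bidder 1 can switch to Aggressive (1 → 12). Not NE.
(Honest, Jump, Shade): Bidder 3 can switch to Honest (4 → 11). Not NE.
(Honest, Jump, Honest): Bidder 1 can switch to Aggressive (2 → 12). Not NE.
(Aggressive, Honest, Shade): Bidder 1 can switch to Honest (1 → 7). Not NE.
(Aggressive, Honest, Honest): Bidder 1 can switch to Honest (3 → 4). Not NE.
(Aggressive, Aggressive, Shade): Bidder 1 can switch to Honest (4 → 8). Not NE.
(Aggressive, Aggressive, Honest): Bidder 2 can switch to Honest (8 → 10). Not NE.
(Aggressive, Jump, Shade): Bidder 1 can switch to Honest (0 → 2). Not NE.
(Aggressive, Jump, Honest): Bidder 1 gets 12, best alternative 2; Bidder 2 gets 12, best alternative 10; Bidder 3 gets 9, best alternative 4. No profitable deviation — NE.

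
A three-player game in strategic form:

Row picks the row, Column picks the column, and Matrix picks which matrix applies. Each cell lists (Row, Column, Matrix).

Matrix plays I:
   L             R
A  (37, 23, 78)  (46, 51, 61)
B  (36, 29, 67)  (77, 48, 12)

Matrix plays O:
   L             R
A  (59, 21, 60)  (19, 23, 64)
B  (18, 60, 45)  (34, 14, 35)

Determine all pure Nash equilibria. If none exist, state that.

For each player, find the best response to each opponent profile; mutual best responses are the pure NE.
Row against (L, I): payoffs 37, 36 → best response A.
Row against (L, O): payoffs 59, 18 → best response A.
Row against (R, I): payoffs 46, 77 → best response B.
Row against (R, O): payoffs 19, 34 → best response B.
Column against (A, I): payoffs 23, 51 → best response R.
Column against (A, O): payoffs 21, 23 → best response R.
Column against (B, I): payoffs 29, 48 → best response R.
Column against (B, O): payoffs 60, 14 → best response L.
Matrix against (A, L): payoffs 78, 60 → best response I.
Matrix against (A, R): payoffs 61, 64 → best response O.
Matrix against (B, L): payoffs 67, 45 → best response I.
Matrix against (B, R): payoffs 12, 35 → best response O.
No profile is a mutual best response for all players.

This game has no pure Nash equilibrium.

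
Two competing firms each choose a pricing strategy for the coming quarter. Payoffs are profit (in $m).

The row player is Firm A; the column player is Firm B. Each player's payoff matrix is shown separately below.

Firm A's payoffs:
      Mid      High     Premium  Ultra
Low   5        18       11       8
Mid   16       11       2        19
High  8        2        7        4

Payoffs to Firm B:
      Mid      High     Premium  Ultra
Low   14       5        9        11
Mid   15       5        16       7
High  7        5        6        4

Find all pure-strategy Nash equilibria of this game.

For each player, find the best response to each opponent profile; mutual best responses are the pure NE.
Firm A against Mid: payoffs 5, 16, 8 → best response Mid.
Firm A against High: payoffs 18, 11, 2 → best response Low.
Firm A against Premium: payoffs 11, 2, 7 → best response Low.
Firm A against Ultra: payoffs 8, 19, 4 → best response Mid.
Firm B against Low: payoffs 14, 5, 9, 11 → best response Mid.
Firm B against Mid: payoffs 15, 5, 16, 7 → best response Premium.
Firm B against High: payoffs 7, 5, 6, 4 → best response Mid.
No profile is a mutual best response for all players.

No pure-strategy Nash equilibrium.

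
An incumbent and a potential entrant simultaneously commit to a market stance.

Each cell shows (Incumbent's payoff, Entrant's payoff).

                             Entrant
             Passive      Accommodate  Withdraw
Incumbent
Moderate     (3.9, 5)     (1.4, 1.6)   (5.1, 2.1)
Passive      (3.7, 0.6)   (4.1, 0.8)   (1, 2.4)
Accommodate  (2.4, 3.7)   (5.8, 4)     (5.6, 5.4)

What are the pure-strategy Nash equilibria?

(Moderate, Passive): Incumbent gets 3.9, best alternative 3.7; Entrant gets 5, best alternative 2.1. No profitable deviation — NE.
(Moderate, Accommodate): Incumbent can switch to Passive (1.4 → 4.1). Not NE.
(Moderate, Withdraw): Incumbent can switch to Accommodate (5.1 → 5.6). Not NE.
(Passive, Passive): Incumbent can switch to Moderate (3.7 → 3.9). Not NE.
(Passive, Accommodate): Incumbent can switch to Accommodate (4.1 → 5.8). Not NE.
(Passive, Withdraw): Incumbent can switch to Moderate (1 → 5.1). Not NE.
(Accommodate, Passive): Incumbent can switch to Moderate (2.4 → 3.9). Not NE.
(Accommodate, Accommodate): Entrant can switch to Withdraw (4 → 5.4). Not NE.
(Accommodate, Withdraw): Incumbent gets 5.6, best alternative 5.1; Entrant gets 5.4, best alternative 4. No profitable deviation — NE.

(Moderate, Passive), (Accommodate, Withdraw)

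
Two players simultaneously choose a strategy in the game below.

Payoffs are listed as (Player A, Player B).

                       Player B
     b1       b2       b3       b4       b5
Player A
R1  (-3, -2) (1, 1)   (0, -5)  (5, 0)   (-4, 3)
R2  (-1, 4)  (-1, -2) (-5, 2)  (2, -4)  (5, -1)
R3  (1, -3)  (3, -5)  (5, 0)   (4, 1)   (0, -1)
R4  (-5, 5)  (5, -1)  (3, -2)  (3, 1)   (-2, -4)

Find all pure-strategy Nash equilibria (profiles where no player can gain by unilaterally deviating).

This game has no pure Nash equilibrium.

For each strategy profile, look for a profitable unilateral deviation.
(R1, b1): Player A can switch to R2 (-3 → -1). Not NE.
(R1, b2): Player A can switch to R3 (1 → 3). Not NE.
(R1, b3): Player A can switch to R3 (0 → 5). Not NE.
(R1, b4): Player B can switch to b2 (0 → 1). Not NE.
(R1, b5): Player A can switch to R2 (-4 → 5). Not NE.
(R2, b1): Player A can switch to R3 (-1 → 1). Not NE.
(R2, b2): Player A can switch to R1 (-1 → 1). Not NE.
(R2, b3): Player A can switch to R1 (-5 → 0). Not NE.
(The remaining 12 profiles each have a profitable deviation by the same check.)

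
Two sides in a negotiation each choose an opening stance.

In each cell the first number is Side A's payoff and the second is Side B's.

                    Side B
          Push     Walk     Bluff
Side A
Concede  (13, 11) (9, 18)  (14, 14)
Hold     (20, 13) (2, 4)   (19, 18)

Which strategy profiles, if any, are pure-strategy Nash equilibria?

Pure-strategy Nash equilibria: (Concede, Walk); (Hold, Bluff)

For each strategy profile, look for a profitable unilateral deviation.
(Concede, Push): Side A can switch to Hold (13 → 20). Not NE.
(Concede, Walk): Side A gets 9, best alternative 2; Side B gets 18, best alternative 14. No profitable deviation — NE.
(Concede, Bluff): Side A can switch to Hold (14 → 19). Not NE.
(Hold, Push): Side B can switch to Bluff (13 → 18). Not NE.
(Hold, Walk): Side A can switch to Concede (2 → 9). Not NE.
(Hold, Bluff): Side A gets 19, best alternative 14; Side B gets 18, best alternative 13. No profitable deviation — NE.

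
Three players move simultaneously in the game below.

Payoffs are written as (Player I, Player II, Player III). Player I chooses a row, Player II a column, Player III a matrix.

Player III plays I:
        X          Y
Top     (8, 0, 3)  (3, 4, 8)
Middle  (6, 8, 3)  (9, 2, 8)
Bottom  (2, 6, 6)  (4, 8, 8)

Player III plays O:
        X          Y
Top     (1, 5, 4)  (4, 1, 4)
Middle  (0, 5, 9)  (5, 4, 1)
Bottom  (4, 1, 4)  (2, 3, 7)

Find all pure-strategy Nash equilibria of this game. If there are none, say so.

No pure-strategy Nash equilibrium.

(Top, X, I): Player II can switch to Y (0 → 4). Not NE.
(Top, X, O): Player I can switch to Bottom (1 → 4). Not NE.
(Top, Y, I): Player I can switch to Middle (3 → 9). Not NE.
(Top, Y, O): Player I can switch to Middle (4 → 5). Not NE.
(Middle, X, I): Player I can switch to Top (6 → 8). Not NE.
(Middle, X, O): Player I can switch to Top (0 → 1). Not NE.
(Middle, Y, I): Player II can switch to X (2 → 8). Not NE.
(Middle, Y, O): Player II can switch to X (4 → 5). Not NE.
(Bottom, X, I): Player I can switch to Top (2 → 8). Not NE.
(Bottom, X, O): Player II can switch to Y (1 → 3). Not NE.
(Bottom, Y, I): Player I can switch to Middle (4 → 9). Not NE.
(Bottom, Y, O): Player I can switch to Top (2 → 4). Not NE.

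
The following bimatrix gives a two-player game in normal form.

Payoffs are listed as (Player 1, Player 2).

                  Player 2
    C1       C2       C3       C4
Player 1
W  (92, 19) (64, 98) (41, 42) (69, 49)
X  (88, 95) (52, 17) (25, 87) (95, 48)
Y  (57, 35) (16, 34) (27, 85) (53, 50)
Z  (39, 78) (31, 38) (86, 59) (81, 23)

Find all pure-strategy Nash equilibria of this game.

(W, C2)

(W, C1): Player 2 can switch to C2 (19 → 98). Not NE.
(W, C2): Player 1 gets 64, best alternative 52; Player 2 gets 98, best alternative 49. No profitable deviation — NE.
(W, C3): Player 1 can switch to Z (41 → 86). Not NE.
(W, C4): Player 1 can switch to X (69 → 95). Not NE.
(X, C1): Player 1 can switch to W (88 → 92). Not NE.
(X, C2): Player 1 can switch to W (52 → 64). Not NE.
(X, C3): Player 1 can switch to W (25 → 41). Not NE.
(X, C4): Player 2 can switch to C1 (48 → 95). Not NE.
(Y, C1): Player 1 can switch to W (57 → 92). Not NE.
(Y, C2): Player 1 can switch to W (16 → 64). Not NE.
(Y, C3): Player 1 can switch to W (27 → 41). Not NE.
(The remaining 5 profiles each have a profitable deviation by the same check.)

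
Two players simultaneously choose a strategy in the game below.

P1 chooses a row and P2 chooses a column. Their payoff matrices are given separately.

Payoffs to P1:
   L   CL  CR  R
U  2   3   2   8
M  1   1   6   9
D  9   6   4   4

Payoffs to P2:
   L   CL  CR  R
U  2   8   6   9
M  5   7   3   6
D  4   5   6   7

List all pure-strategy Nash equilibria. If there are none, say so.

There is no pure-strategy Nash equilibrium.

(U, L): P1 can switch to D (2 → 9). Not NE.
(U, CL): P1 can switch to D (3 → 6). Not NE.
(U, CR): P1 can switch to M (2 → 6). Not NE.
(U, R): P1 can switch to M (8 → 9). Not NE.
(M, L): P1 can switch to U (1 → 2). Not NE.
(M, CL): P1 can switch to U (1 → 3). Not NE.
(M, CR): P2 can switch to L (3 → 5). Not NE.
(M, R): P2 can switch to CL (6 → 7). Not NE.
(D, L): P2 can switch to CL (4 → 5). Not NE.
(D, CL): P2 can switch to CR (5 → 6). Not NE.
(The remaining 2 profiles each have a profitable deviation by the same check.)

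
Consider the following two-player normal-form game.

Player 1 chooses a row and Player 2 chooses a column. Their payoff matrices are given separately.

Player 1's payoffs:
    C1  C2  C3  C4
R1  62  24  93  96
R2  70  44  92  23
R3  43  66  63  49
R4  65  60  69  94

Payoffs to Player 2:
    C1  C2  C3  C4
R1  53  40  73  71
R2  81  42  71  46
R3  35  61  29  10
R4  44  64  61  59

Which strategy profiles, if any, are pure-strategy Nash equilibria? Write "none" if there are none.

(R1, C1): Player 1 can switch to R2 (62 → 70). Not NE.
(R1, C2): Player 1 can switch to R2 (24 → 44). Not NE.
(R1, C3): Player 1 gets 93, best alternative 92; Player 2 gets 73, best alternative 71. No profitable deviation — NE.
(R1, C4): Player 2 can switch to C3 (71 → 73). Not NE.
(R2, C1): Player 1 gets 70, best alternative 65; Player 2 gets 81, best alternative 71. No profitable deviation — NE.
(R2, C2): Player 1 can switch to R3 (44 → 66). Not NE.
(R2, C3): Player 1 can switch to R1 (92 → 93). Not NE.
(R2, C4): Player 1 can switch to R1 (23 → 96). Not NE.
(R3, C1): Player 1 can switch to R1 (43 → 62). Not NE.
(R3, C2): Player 1 gets 66, best alternative 60; Player 2 gets 61, best alternative 35. No profitable deviation — NE.
(R3, C3): Player 1 can switch to R1 (63 → 93). Not NE.
(The remaining 5 profiles each have a profitable deviation by the same check.)

The pure Nash equilibria are (R1, C3), (R2, C1), (R3, C2).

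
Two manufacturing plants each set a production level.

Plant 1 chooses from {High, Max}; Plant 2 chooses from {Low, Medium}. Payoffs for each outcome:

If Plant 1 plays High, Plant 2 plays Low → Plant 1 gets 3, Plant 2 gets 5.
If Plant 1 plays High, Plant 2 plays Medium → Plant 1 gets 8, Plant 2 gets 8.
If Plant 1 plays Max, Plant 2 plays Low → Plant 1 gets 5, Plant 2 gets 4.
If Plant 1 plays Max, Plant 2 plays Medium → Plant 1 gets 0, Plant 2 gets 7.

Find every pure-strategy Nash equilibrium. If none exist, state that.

Plant 1 against Low: payoffs 3, 5 → best response Max.
Plant 1 against Medium: payoffs 8, 0 → best response High.
Plant 2 against High: payoffs 5, 8 → best response Medium.
Plant 2 against Max: payoffs 4, 7 → best response Medium.
Mutual best responses: (High, Medium).

(High, Medium)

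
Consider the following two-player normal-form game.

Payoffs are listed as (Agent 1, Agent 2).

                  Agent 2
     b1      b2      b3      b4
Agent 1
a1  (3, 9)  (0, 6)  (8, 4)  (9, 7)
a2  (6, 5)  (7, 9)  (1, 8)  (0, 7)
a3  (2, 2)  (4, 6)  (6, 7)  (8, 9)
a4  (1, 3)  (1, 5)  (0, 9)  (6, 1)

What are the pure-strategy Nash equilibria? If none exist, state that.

Pure NE: (a2, b2)

Agent 1 against b1: payoffs 3, 6, 2, 1 → best response a2.
Agent 1 against b2: payoffs 0, 7, 4, 1 → best response a2.
Agent 1 against b3: payoffs 8, 1, 6, 0 → best response a1.
Agent 1 against b4: payoffs 9, 0, 8, 6 → best response a1.
Agent 2 against a1: payoffs 9, 6, 4, 7 → best response b1.
Agent 2 against a2: payoffs 5, 9, 8, 7 → best response b2.
Agent 2 against a3: payoffs 2, 6, 7, 9 → best response b4.
Agent 2 against a4: payoffs 3, 5, 9, 1 → best response b3.
Mutual best responses: (a2, b2).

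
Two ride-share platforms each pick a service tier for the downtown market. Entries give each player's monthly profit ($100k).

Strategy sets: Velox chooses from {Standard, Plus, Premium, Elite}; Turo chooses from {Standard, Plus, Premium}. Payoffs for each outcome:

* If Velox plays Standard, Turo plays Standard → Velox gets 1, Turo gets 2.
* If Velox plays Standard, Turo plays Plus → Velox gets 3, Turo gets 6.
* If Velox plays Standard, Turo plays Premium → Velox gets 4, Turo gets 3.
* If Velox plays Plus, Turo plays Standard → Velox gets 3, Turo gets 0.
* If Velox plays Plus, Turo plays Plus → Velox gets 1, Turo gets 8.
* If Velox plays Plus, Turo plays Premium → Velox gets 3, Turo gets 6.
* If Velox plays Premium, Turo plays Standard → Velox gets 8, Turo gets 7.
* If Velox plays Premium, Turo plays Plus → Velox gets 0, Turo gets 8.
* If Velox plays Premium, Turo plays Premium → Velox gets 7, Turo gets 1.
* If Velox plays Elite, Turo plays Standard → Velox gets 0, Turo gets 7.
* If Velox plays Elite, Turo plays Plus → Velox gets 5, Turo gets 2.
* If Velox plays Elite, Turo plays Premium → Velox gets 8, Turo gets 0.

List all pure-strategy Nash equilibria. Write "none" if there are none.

none

For each player, find the best response to each opponent profile; mutual best responses are the pure NE.
Velox against Standard: payoffs 1, 3, 8, 0 → best response Premium.
Velox against Plus: payoffs 3, 1, 0, 5 → best response Elite.
Velox against Premium: payoffs 4, 3, 7, 8 → best response Elite.
Turo against Standard: payoffs 2, 6, 3 → best response Plus.
Turo against Plus: payoffs 0, 8, 6 → best response Plus.
Turo against Premium: payoffs 7, 8, 1 → best response Plus.
Turo against Elite: payoffs 7, 2, 0 → best response Standard.
No profile is a mutual best response for all players.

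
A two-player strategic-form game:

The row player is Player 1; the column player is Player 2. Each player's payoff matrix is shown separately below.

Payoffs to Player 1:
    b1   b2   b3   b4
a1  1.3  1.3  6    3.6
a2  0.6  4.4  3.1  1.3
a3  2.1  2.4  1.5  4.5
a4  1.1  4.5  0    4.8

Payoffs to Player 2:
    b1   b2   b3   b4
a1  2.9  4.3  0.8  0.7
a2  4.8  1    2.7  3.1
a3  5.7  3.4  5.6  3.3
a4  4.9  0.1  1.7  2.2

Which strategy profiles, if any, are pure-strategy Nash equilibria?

The unique pure-strategy Nash equilibrium is (a3, b1).

Player 1 against b1: payoffs 1.3, 0.6, 2.1, 1.1 → best response a3.
Player 1 against b2: payoffs 1.3, 4.4, 2.4, 4.5 → best response a4.
Player 1 against b3: payoffs 6, 3.1, 1.5, 0 → best response a1.
Player 1 against b4: payoffs 3.6, 1.3, 4.5, 4.8 → best response a4.
Player 2 against a1: payoffs 2.9, 4.3, 0.8, 0.7 → best response b2.
Player 2 against a2: payoffs 4.8, 1, 2.7, 3.1 → best response b1.
Player 2 against a3: payoffs 5.7, 3.4, 5.6, 3.3 → best response b1.
Player 2 against a4: payoffs 4.9, 0.1, 1.7, 2.2 → best response b1.
Mutual best responses: (a3, b1).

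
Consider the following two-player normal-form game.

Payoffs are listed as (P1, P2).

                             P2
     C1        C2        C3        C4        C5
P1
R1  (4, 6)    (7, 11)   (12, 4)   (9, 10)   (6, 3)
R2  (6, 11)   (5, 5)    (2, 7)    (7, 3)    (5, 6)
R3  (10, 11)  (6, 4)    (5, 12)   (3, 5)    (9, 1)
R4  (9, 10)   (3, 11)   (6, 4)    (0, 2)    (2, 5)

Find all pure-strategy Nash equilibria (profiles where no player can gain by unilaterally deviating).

Check each profile: it is a Nash equilibrium iff no player can strictly gain by switching unilaterally.
(R1, C1): P1 can switch to R2 (4 → 6). Not NE.
(R1, C2): P1 gets 7, best alternative 6; P2 gets 11, best alternative 10. No profitable deviation — NE.
(R1, C3): P2 can switch to C1 (4 → 6). Not NE.
(R1, C4): P2 can switch to C2 (10 → 11). Not NE.
(R1, C5): P1 can switch to R3 (6 → 9). Not NE.
(R2, C1): P1 can switch to R3 (6 → 10). Not NE.
(R2, C2): P1 can switch to R1 (5 → 7). Not NE.
(R2, C3): P1 can switch to R1 (2 → 12). Not NE.
(R2, C4): P1 can switch to R1 (7 → 9). Not NE.
(R2, C5): P1 can switch to R1 (5 → 6). Not NE.
(R3, C1): P2 can switch to C3 (11 → 12). Not NE.
(R3, C2): P1 can switch to R1 (6 → 7). Not NE.
(R3, C3): P1 can switch to R1 (5 → 12). Not NE.
(The remaining 7 profiles each have a profitable deviation by the same check.)

Pure NE: (R1, C2)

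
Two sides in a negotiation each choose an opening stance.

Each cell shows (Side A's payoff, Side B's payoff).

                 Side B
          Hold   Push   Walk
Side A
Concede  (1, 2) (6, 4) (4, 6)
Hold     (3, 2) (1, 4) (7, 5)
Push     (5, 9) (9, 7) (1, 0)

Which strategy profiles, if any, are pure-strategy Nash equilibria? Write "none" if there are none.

(Concede, Hold): Side A can switch to Hold (1 → 3). Not NE.
(Concede, Push): Side A can switch to Push (6 → 9). Not NE.
(Concede, Walk): Side A can switch to Hold (4 → 7). Not NE.
(Hold, Hold): Side A can switch to Push (3 → 5). Not NE.
(Hold, Push): Side A can switch to Concede (1 → 6). Not NE.
(Hold, Walk): Side A gets 7, best alternative 4; Side B gets 5, best alternative 4. No profitable deviation — NE.
(Push, Hold): Side A gets 5, best alternative 3; Side B gets 9, best alternative 7. No profitable deviation — NE.
(Push, Push): Side B can switch to Hold (7 → 9). Not NE.
(Push, Walk): Side A can switch to Concede (1 → 4). Not NE.

The pure Nash equilibria are (Hold, Walk) and (Push, Hold).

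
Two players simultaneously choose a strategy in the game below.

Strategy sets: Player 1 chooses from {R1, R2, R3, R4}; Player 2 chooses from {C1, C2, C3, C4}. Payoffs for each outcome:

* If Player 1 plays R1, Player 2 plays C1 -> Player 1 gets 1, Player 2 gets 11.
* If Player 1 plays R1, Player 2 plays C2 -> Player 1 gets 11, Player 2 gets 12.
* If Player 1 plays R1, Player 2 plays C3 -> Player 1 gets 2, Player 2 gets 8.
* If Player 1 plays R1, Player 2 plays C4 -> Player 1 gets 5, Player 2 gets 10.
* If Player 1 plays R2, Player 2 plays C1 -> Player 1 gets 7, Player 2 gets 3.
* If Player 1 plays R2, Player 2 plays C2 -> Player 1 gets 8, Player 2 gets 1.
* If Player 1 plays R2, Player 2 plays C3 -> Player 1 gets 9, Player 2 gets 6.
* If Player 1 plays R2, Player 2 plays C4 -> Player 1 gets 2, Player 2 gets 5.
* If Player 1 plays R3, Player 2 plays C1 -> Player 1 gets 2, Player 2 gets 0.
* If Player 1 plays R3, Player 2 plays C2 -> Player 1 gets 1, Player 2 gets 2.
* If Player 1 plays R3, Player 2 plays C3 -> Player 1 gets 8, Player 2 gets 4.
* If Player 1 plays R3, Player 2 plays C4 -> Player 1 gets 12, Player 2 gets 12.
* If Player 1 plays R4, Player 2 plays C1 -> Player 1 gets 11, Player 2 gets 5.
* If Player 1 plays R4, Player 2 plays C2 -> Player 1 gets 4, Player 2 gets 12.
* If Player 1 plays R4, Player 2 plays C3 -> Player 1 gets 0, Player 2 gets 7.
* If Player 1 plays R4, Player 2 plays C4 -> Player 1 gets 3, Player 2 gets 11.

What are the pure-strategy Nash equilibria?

Pure-strategy Nash equilibria: (R1, C2) and (R2, C3) and (R3, C4)

Mark each player's best response to every combination of opponents' strategies; a profile where every player is best-responding is a pure Nash equilibrium.
Player 1 against C1: payoffs 1, 7, 2, 11 → best response R4.
Player 1 against C2: payoffs 11, 8, 1, 4 → best response R1.
Player 1 against C3: payoffs 2, 9, 8, 0 → best response R2.
Player 1 against C4: payoffs 5, 2, 12, 3 → best response R3.
Player 2 against R1: payoffs 11, 12, 8, 10 → best response C2.
Player 2 against R2: payoffs 3, 1, 6, 5 → best response C3.
Player 2 against R3: payoffs 0, 2, 4, 12 → best response C4.
Player 2 against R4: payoffs 5, 12, 7, 11 → best response C2.
Mutual best responses: (R1, C2); (R2, C3); (R3, C4).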